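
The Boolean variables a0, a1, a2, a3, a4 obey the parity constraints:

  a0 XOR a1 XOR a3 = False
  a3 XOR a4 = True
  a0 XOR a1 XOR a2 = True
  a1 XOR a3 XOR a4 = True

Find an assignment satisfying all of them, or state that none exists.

a0=T, a1=F, a2=F, a3=T, a4=F

a0 XOR a1 XOR a3 = T XOR F XOR T = False ✓
a3 XOR a4 = T XOR F = True ✓
a0 XOR a1 XOR a2 = T XOR F XOR F = True ✓
a1 XOR a3 XOR a4 = F XOR T XOR F = True ✓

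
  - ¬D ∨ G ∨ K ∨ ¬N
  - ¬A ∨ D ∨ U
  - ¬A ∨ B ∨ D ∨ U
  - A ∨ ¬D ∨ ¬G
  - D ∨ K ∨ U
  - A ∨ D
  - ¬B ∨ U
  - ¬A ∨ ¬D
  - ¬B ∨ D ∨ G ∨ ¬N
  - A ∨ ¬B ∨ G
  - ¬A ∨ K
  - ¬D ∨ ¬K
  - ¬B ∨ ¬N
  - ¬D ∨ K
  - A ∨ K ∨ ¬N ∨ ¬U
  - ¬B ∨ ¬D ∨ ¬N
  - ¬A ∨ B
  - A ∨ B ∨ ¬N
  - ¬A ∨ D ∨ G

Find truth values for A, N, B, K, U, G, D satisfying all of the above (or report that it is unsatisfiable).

A = True; N = False; B = True; K = True; U = True; G = True; D = False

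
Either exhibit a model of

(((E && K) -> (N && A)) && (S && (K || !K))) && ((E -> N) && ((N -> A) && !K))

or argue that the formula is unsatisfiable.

K: False, S: True, A: True, E: False, N: False

  ((E && K) -> (N && A)) && (S && (K || !K)) = True
    (E && K) -> (N && A) = True
      E && K = False
      N && A = False
    S && (K || !K) = True
      K || !K = True
        !K = True
  (E -> N) && ((N -> A) && !K) = True
    E -> N = True
    (N -> A) && !K = True
      N -> A = True
      !K = True
Both conjuncts True, so the formula holds.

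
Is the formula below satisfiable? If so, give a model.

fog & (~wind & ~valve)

valve = False; fog = True; wind = False

  ~wind & ~valve = True
    ~wind = True
    ~valve = True
Both conjuncts True, so the formula holds.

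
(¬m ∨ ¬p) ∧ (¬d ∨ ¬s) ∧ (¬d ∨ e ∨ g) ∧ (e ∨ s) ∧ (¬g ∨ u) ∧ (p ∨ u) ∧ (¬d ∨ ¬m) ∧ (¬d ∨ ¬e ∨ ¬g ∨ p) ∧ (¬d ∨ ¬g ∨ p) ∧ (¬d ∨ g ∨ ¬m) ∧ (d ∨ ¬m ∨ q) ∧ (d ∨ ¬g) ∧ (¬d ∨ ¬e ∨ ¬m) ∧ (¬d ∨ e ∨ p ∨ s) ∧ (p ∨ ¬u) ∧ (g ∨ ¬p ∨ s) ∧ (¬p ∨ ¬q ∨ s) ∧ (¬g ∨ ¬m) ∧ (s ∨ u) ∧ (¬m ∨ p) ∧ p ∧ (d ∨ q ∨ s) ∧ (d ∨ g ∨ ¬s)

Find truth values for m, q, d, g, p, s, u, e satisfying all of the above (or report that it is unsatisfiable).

m = False, q = False, d = True, g = True, p = True, s = False, u = True, e = True

Unit clause (p) forces p = True.
In (¬m ∨ ¬p) only ¬m is left, so m = False.
Try q = True:
  (¬p ∨ ¬q ∨ s) forces s = True.
  (¬d ∨ ¬s) forces d = False.
  (d ∨ ¬g) forces g = False.
  clause (d ∨ g ∨ ¬s) is falsified — backtrack.
So q = False.
Try d = False:
  (d ∨ ¬g) forces g = False.
  (g ∨ ¬p ∨ s) forces s = True.
  clause (d ∨ g ∨ ¬s) is falsified — backtrack.
So d = True.
  then (¬d ∨ ¬s) forces s = False.
  then (e ∨ s) forces e = True.
  then (g ∨ ¬p ∨ s) forces g = True.
  then (s ∨ u) forces u = True.
All clauses satisfied.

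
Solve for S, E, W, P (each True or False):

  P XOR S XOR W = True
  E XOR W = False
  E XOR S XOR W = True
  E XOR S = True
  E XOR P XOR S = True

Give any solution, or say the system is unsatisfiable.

S=T, E=F, W=F, P=F

P XOR S XOR W = F XOR T XOR F = True ✓
E XOR W = F XOR F = False ✓
E XOR S XOR W = F XOR T XOR F = True ✓
E XOR S = F XOR T = True ✓
E XOR P XOR S = F XOR F XOR T = True ✓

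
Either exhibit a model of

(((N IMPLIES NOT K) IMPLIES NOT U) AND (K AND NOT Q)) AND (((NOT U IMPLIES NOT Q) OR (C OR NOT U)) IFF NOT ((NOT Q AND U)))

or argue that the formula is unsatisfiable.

Q = False, N = False, C = True, U = False, K = True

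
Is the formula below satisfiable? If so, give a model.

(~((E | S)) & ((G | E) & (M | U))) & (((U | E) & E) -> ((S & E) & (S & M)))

G = True, E = False, S = False, M = False, U = True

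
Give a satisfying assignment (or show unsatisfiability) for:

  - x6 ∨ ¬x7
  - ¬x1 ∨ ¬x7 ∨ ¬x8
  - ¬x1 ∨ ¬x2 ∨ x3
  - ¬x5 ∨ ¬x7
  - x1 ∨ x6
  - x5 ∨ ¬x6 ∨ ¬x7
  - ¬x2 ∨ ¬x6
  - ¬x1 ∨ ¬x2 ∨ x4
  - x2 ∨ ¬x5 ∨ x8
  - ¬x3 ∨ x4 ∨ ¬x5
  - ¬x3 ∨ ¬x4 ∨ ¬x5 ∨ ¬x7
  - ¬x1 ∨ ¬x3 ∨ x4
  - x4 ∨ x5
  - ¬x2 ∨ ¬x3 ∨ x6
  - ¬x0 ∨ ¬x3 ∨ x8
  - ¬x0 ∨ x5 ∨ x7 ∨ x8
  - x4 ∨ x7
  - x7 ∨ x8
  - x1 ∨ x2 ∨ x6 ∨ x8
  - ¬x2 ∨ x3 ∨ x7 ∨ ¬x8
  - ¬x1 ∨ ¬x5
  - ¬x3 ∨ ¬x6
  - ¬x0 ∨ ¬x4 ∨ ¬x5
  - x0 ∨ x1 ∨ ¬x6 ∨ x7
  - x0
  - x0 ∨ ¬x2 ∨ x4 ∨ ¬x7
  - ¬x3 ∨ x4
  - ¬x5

Unit clause (x0) forces x0 = True.
Unit clause (¬x5) forces x5 = False.
In (x4 ∨ x5) only x4 is left, so x4 = True.
Set x1 = True.
Set x2 = False.
Set x3 = False.
Set x6 = False.
  then (x6 ∨ ¬x7) forces x7 = False.
  then (¬x0 ∨ x5 ∨ x7 ∨ x8) forces x8 = True.
All clauses satisfied.

x0=T; x1=T; x2=F; x3=F; x4=T; x5=F; x6=F; x7=F; x8=T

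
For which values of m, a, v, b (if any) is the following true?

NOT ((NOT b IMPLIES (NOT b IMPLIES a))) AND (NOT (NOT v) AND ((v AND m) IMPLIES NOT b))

m: False; a: False; v: True; b: False

  NOT ((NOT b IMPLIES (NOT b IMPLIES a))) = True
    NOT b IMPLIES (NOT b IMPLIES a) = False
      NOT b = True
      NOT b IMPLIES a = False
        NOT b = True
  NOT (NOT v) AND ((v AND m) IMPLIES NOT b) = True
    NOT (NOT v) = True
      NOT v = False
    (v AND m) IMPLIES NOT b = True
      v AND m = False
      NOT b = True
Both conjuncts True, so the formula holds.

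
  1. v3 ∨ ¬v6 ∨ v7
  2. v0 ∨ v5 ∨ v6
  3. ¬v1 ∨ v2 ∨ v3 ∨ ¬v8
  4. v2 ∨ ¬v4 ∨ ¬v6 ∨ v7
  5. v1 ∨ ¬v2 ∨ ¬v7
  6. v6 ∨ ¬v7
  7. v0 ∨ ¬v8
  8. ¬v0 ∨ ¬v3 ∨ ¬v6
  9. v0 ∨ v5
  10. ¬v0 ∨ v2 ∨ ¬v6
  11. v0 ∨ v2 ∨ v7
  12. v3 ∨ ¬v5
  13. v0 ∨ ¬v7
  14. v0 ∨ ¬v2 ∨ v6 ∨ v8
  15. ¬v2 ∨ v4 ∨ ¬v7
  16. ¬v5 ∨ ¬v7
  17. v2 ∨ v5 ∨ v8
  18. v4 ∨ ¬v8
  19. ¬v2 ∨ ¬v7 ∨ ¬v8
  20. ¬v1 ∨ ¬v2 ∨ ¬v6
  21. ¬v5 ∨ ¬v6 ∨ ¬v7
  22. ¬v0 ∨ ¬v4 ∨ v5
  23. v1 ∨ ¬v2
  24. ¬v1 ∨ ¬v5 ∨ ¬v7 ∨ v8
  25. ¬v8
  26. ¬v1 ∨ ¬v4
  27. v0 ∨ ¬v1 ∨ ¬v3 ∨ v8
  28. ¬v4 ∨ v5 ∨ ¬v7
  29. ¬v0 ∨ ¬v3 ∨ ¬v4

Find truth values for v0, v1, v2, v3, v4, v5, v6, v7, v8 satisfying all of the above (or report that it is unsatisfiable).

Unit clause (¬v8) forces v8 = False.
Set v0 = True.
Set v1 = True.
  then (¬v1 ∨ ¬v4) forces v4 = False.
Set v2 = True.
  then (¬v2 ∨ v4 ∨ ¬v7) forces v7 = False.
  then (¬v1 ∨ ¬v2 ∨ ¬v6) forces v6 = False.
Set v3 = True.
Set v5 = True.
All clauses satisfied.

v0: True, v1: True, v2: True, v3: True, v4: False, v5: True, v6: False, v7: False, v8: False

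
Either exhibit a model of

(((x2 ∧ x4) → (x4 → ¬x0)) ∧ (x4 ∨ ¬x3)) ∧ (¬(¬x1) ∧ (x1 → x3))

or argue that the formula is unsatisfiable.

x0 = True; x1 = True; x2 = False; x3 = True; x4 = True

  ((x2 ∧ x4) → (x4 → ¬x0)) ∧ (x4 ∨ ¬x3) = True
    (x2 ∧ x4) → (x4 → ¬x0) = True
      x2 ∧ x4 = False
      x4 → ¬x0 = False
        ¬x0 = False
    x4 ∨ ¬x3 = True
      ¬x3 = False
  ¬(¬x1) ∧ (x1 → x3) = True
    ¬(¬x1) = True
      ¬x1 = False
    x1 → x3 = True
Both conjuncts True, so the formula holds.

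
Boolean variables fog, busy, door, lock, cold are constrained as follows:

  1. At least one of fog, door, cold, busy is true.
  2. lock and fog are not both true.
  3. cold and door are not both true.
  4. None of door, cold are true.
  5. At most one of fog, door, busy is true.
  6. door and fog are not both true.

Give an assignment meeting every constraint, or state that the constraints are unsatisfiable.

fog = False, busy = True, door = False, lock = False, cold = False

  (1) {fog, door, cold, busy}: 1 true — at least one ✓
  (2) lock=F, fog=F — not both ✓
  (3) cold=F, door=F — not both ✓
  (4) {door, cold}: 0 true — none ✓
  (5) {fog, door, busy}: 1 true — at most one ✓
  (6) door=F, fog=F — not both ✓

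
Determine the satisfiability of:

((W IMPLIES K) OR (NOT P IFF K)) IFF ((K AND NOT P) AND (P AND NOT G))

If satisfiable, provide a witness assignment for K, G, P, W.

K=F, G=F, P=F, W=T

  ((W IMPLIES K) OR (NOT P IFF K)) IFF ((K AND NOT P) AND (P AND NOT G)) = True
    (W IMPLIES K) OR (NOT P IFF K) = False
      W IMPLIES K = False
      NOT P IFF K = False
        NOT P = True
    (K AND NOT P) AND (P AND NOT G) = False
      K AND NOT P = False
        NOT P = True
      P AND NOT G = False
        NOT G = True
The formula evaluates to True.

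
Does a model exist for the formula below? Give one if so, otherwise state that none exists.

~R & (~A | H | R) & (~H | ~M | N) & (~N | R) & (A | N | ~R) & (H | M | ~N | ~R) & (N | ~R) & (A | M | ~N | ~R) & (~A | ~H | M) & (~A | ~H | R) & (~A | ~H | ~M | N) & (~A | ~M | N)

M = True, H = False, A = False, R = False, N = False

Unit clause (~R) forces R = False.
In (~N | R) only ~N is left, so N = False.
Set M = True.
  then (~H | ~M | N) forces H = False.
  then (~A | ~M | N) forces A = False.
All clauses satisfied.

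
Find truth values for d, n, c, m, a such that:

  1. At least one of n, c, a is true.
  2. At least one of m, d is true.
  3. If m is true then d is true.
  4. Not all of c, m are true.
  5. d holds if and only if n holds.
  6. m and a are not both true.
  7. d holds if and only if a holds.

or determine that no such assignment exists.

d=T, n=T, c=T, m=F, a=T

  (1) {n, c, a}: 3 true — at least one ✓
  (2) {m, d}: 1 true — at least one ✓
  (3) m=F ⇒ d: vacuous ✓
  (4) {c, m}: 1/2 true — not all ✓
  (5) d=T, n=T — same ✓
  (6) m=F, a=T — not both ✓
  (7) d=T, a=T — same ✓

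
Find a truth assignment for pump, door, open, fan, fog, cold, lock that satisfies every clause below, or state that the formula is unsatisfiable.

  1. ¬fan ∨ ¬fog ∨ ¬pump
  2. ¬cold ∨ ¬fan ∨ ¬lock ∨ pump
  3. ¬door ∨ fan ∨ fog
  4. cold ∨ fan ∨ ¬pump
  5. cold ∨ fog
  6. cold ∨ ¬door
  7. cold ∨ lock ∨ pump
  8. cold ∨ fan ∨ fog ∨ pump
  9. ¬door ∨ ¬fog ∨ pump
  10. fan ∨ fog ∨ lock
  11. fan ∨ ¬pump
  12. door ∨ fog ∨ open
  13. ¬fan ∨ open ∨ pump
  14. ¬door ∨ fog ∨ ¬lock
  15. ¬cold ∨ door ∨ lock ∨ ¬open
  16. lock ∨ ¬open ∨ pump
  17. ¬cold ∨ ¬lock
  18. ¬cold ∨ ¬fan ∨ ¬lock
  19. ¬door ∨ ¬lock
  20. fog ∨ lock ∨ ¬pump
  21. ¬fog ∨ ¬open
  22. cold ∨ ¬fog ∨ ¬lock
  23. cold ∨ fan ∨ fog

pump: False; door: False; open: False; fan: False; fog: True; cold: True; lock: False

Set pump = False.
Set door = False.
Set open = False.
  then (door ∨ fog ∨ open) forces fog = True.
  then (¬fan ∨ open ∨ pump) forces fan = False.
Try cold = False:
  (cold ∨ lock ∨ pump) forces lock = True.
  clause (cold ∨ ¬fog ∨ ¬lock) is falsified — backtrack.
So cold = True.
  then (¬cold ∨ ¬lock) forces lock = False.
All clauses satisfied.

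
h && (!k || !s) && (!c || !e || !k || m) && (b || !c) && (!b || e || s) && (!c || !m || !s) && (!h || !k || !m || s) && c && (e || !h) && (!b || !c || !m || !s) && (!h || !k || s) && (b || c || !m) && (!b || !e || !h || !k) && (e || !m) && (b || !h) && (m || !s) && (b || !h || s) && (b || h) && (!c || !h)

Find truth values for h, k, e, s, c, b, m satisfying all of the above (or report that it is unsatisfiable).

Unsatisfiable — no assignment works.

Case h = True:
  (c) forces c = True.
  Clause (!c || !h) is falsified — contradiction.
Case h = False:
  Clause (h) is falsified — contradiction.
Both cases fail, so the formula is unsatisfiable.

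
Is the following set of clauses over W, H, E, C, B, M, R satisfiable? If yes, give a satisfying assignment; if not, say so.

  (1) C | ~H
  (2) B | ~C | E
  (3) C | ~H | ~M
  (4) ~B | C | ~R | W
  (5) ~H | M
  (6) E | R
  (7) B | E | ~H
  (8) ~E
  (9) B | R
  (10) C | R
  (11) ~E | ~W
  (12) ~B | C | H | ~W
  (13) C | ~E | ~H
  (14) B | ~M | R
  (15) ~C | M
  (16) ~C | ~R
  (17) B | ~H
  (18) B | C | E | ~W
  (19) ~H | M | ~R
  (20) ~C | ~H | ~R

Unit clause (~E) forces E = False.
In (E | R) only R is left, so R = True.
In (~C | ~R) only ~C is left, so C = False.
In (C | ~H) only ~H is left, so H = False.
Try W = True:
  (~B | C | H | ~W) forces B = False.
  clause (B | C | E | ~W) is falsified — backtrack.
So W = False.
  then (~B | C | ~R | W) forces B = False.
Set M = False.
All clauses satisfied.

W: False, H: False, E: False, C: False, B: False, M: False, R: True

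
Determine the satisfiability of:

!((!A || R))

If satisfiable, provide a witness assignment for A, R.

A=T, R=F

  !((!A || R)) = True
    !A || R = False
      !A = False
The formula evaluates to True.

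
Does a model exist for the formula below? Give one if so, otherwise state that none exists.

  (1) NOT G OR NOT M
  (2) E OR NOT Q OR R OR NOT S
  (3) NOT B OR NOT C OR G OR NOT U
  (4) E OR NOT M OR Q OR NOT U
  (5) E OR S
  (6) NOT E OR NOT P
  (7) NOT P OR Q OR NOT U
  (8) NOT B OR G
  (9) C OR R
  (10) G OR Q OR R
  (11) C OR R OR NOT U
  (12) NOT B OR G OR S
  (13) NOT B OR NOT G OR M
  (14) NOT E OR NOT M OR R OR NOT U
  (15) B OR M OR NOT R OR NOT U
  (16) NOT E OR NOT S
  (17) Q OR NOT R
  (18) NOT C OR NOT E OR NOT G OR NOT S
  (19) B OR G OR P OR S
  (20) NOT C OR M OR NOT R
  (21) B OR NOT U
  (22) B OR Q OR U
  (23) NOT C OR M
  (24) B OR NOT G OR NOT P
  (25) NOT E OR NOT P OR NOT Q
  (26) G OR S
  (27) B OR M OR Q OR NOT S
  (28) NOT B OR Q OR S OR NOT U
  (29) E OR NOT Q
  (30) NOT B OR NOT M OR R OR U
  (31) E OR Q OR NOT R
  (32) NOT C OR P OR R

Set S = False.
  then (E OR S) forces E = True.
  then (NOT E OR NOT P) forces P = False.
  then (G OR S) forces G = True.
  then (NOT G OR NOT M) forces M = False.
  then (NOT B OR NOT G OR M) forces B = False.
  then (B OR NOT U) forces U = False.
  then (B OR Q OR U) forces Q = True.
  then (NOT C OR M) forces C = False.
  then (C OR R) forces R = True.
All clauses satisfied.

S=F; P=F; U=F; G=T; R=T; C=F; Q=T; B=F; E=T; M=F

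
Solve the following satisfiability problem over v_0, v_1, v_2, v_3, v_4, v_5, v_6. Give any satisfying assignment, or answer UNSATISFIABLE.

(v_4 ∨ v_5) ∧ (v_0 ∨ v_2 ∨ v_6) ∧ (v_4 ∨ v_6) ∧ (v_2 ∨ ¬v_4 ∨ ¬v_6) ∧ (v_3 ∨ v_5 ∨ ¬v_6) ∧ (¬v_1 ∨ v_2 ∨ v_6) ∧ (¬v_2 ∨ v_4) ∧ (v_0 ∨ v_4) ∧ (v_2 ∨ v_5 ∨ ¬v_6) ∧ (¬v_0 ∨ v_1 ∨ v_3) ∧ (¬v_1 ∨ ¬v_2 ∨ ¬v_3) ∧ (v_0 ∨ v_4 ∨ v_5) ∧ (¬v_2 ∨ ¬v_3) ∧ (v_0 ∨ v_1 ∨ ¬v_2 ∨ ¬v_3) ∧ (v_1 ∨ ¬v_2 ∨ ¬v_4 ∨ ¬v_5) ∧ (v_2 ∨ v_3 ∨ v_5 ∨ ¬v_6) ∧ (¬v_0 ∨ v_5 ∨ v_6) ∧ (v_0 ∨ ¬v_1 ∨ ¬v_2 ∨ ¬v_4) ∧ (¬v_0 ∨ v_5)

v_0: True, v_1: True, v_2: False, v_3: False, v_4: False, v_5: True, v_6: True

Set v_0 = True.
  then (¬v_0 ∨ v_5) forces v_5 = True.
Set v_1 = True.
Set v_2 = False.
  then (¬v_1 ∨ v_2 ∨ v_6) forces v_6 = True.
  then (v_2 ∨ ¬v_4 ∨ ¬v_6) forces v_4 = False.
Set v_3 = False.
All clauses satisfied.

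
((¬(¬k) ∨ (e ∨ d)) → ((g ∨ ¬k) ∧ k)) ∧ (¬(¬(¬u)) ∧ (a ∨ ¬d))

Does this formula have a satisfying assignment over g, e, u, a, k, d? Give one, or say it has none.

g = True, e = True, u = False, a = True, k = True, d = False

  (¬(¬k) ∨ (e ∨ d)) → ((g ∨ ¬k) ∧ k) = True
    ¬(¬k) ∨ (e ∨ d) = True
      ¬(¬k) = True
        ¬k = False
      e ∨ d = True
    (g ∨ ¬k) ∧ k = True
      g ∨ ¬k = True
        ¬k = False
  ¬(¬(¬u)) ∧ (a ∨ ¬d) = True
    ¬(¬(¬u)) = True
      ¬(¬u) = False
        ¬u = True
    a ∨ ¬d = True
      ¬d = True
Both conjuncts True, so the formula holds.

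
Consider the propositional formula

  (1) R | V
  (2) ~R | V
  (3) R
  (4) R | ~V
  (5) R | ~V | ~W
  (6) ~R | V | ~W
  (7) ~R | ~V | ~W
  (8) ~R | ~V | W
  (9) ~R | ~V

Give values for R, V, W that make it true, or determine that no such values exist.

Case R = True:
  (~R | V) forces V = True.
  Clause (~R | ~V) is falsified — contradiction.
Case R = False:
  Clause (R) is falsified — contradiction.
Both cases fail, so the formula is unsatisfiable.

Unsatisfiable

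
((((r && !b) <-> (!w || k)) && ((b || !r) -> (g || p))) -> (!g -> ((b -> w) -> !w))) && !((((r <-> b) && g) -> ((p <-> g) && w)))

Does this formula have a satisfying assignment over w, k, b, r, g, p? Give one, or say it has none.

w = True; k = True; b = True; r = True; g = True; p = False

  (((r && !b) <-> (!w || k)) && ((b || !r) -> (g || p))) -> (!g -> ((b -> w) -> !w)) = True
    ((r && !b) <-> (!w || k)) && ((b || !r) -> (g || p)) = False
      (r && !b) <-> (!w || k) = False
        r && !b = False
          !b = False
        !w || k = True
          !w = False
      (b || !r) -> (g || p) = True
        b || !r = True
          !r = False
        g || p = True
    !g -> ((b -> w) -> !w) = True
      !g = False
      (b -> w) -> !w = False
        b -> w = True
        !w = False
  !((((r <-> b) && g) -> ((p <-> g) && w))) = True
    ((r <-> b) && g) -> ((p <-> g) && w) = False
      (r <-> b) && g = True
        r <-> b = True
      (p <-> g) && w = False
        p <-> g = False
Both conjuncts True, so the formula holds.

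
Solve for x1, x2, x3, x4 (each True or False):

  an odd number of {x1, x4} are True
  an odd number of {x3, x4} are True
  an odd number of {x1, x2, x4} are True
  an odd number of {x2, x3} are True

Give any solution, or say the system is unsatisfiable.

x1 = True, x2 = False, x3 = True, x4 = False

{x1, x4}: 1 true → odd ✓
{x3, x4}: 1 true → odd ✓
{x1, x2, x4}: 1 true → odd ✓
{x2, x3}: 1 true → odd ✓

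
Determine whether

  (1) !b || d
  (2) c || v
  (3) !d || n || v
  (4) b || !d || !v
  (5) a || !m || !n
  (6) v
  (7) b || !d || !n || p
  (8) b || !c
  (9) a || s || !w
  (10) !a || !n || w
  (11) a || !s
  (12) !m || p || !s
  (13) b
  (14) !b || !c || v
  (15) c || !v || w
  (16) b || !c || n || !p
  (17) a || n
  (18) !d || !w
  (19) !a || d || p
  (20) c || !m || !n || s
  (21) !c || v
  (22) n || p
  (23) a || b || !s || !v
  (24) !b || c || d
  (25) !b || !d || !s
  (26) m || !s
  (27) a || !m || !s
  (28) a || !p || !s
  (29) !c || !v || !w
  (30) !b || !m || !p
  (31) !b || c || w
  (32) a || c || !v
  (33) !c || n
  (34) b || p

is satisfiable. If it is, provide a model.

Unit clause (v) forces v = True.
Unit clause (b) forces b = True.
In (!b || d) only d is left, so d = True.
In (!d || !w) only !w is left, so w = False.
In (!b || !d || !s) only !s is left, so s = False.
In (!b || c || w) only c is left, so c = True.
In (!c || n) only n is left, so n = True.
In (!a || !n || w) only !a is left, so a = False.
In (a || !m || !n) only !m is left, so m = False.
Set p = True.
All clauses satisfied.

a = False, s = False, n = True, b = True, m = False, d = True, c = True, w = False, v = True, p = True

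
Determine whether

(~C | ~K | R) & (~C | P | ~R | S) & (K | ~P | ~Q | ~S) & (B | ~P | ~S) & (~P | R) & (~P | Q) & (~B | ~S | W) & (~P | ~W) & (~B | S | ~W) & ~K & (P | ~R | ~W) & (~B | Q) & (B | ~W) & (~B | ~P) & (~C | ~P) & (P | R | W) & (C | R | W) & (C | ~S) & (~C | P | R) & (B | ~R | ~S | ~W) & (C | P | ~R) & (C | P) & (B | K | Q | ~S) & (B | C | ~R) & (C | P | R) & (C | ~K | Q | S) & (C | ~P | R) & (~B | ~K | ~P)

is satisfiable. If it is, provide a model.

P = False, W = False, Q = True, C = True, B = False, R = True, K = False, S = True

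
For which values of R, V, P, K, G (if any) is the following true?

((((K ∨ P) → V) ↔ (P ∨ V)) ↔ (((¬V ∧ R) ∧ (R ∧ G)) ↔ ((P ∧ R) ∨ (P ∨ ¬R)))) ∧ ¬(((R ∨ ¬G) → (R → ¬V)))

R: True, V: True, P: False, K: False, G: True

  (((K ∨ P) → V) ↔ (P ∨ V)) ↔ (((¬V ∧ R) ∧ (R ∧ G)) ↔ ((P ∧ R) ∨ (P ∨ ¬R))) = True
    ((K ∨ P) → V) ↔ (P ∨ V) = True
      (K ∨ P) → V = True
        K ∨ P = False
      P ∨ V = True
    ((¬V ∧ R) ∧ (R ∧ G)) ↔ ((P ∧ R) ∨ (P ∨ ¬R)) = True
      (¬V ∧ R) ∧ (R ∧ G) = False
        ¬V ∧ R = False
          ¬V = False
        R ∧ G = True
      (P ∧ R) ∨ (P ∨ ¬R) = False
        P ∧ R = False
        P ∨ ¬R = False
          ¬R = False
  ¬(((R ∨ ¬G) → (R → ¬V))) = True
    (R ∨ ¬G) → (R → ¬V) = False
      R ∨ ¬G = True
        ¬G = False
      R → ¬V = False
        ¬V = False
Both conjuncts True, so the formula holds.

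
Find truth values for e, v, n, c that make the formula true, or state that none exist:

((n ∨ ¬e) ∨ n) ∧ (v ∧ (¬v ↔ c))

e = False; v = True; n = True; c = False

  (n ∨ ¬e) ∨ n = True
    n ∨ ¬e = True
      ¬e = True
  v ∧ (¬v ↔ c) = True
    ¬v ↔ c = True
      ¬v = False
Both conjuncts True, so the formula holds.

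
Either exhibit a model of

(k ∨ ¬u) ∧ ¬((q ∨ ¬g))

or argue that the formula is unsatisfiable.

q = False, u = False, g = True, k = False

  k ∨ ¬u = True
    ¬u = True
  ¬((q ∨ ¬g)) = True
    q ∨ ¬g = False
      ¬g = False
Both conjuncts True, so the formula holds.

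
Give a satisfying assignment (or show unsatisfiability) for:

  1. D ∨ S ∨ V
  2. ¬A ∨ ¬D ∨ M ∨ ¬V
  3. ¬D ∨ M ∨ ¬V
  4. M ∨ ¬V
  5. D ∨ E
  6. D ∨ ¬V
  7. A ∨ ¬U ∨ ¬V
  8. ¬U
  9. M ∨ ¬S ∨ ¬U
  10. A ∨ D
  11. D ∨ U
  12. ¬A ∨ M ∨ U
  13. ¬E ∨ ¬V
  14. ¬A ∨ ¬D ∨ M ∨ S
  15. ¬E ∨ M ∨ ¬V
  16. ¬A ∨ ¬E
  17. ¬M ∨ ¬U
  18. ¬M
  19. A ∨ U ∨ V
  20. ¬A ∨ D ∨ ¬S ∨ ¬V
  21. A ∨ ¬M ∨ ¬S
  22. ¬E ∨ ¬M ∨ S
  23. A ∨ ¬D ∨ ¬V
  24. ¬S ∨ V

No satisfying assignment exists.

Case M = True:
  Clause (¬M) is falsified — contradiction.
Case M = False:
  (M ∨ ¬V) forces V = False.
  (¬U) forces U = False.
  (D ∨ U) forces D = True.
  (¬A ∨ M ∨ U) forces A = False.
  Clause (A ∨ U ∨ V) is falsified — contradiction.
Both cases fail, so the formula is unsatisfiable.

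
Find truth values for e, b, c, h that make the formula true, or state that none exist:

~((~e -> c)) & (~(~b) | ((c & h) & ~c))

e: False, b: True, c: False, h: False

  ~((~e -> c)) = True
    ~e -> c = False
      ~e = True
  ~(~b) | ((c & h) & ~c) = True
    ~(~b) = True
      ~b = False
    (c & h) & ~c = False
      c & h = False
      ~c = True
Both conjuncts True, so the formula holds.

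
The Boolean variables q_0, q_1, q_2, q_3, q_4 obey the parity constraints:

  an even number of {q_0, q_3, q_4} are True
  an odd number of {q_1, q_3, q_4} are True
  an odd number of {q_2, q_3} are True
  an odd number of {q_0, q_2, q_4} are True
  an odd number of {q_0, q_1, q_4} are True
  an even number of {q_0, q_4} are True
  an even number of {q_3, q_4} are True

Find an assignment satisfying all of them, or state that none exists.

q_0=F; q_1=T; q_2=T; q_3=F; q_4=F

{q_0, q_3, q_4}: 0 true → even ✓
{q_1, q_3, q_4}: 1 true → odd ✓
{q_2, q_3}: 1 true → odd ✓
{q_0, q_2, q_4}: 1 true → odd ✓
{q_0, q_1, q_4}: 1 true → odd ✓
{q_0, q_4}: 0 true → even ✓
{q_3, q_4}: 0 true → even ✓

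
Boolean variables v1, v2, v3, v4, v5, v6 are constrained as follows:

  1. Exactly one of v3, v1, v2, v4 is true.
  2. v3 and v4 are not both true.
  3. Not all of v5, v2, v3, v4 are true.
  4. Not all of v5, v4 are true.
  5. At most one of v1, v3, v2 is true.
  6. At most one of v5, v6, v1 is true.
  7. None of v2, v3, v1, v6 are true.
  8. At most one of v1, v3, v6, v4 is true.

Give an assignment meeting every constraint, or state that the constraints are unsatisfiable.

v1: False, v2: False, v3: False, v4: True, v5: False, v6: False

  (1) {v3, v1, v2, v4}: 1 true — exactly one ✓
  (2) v3=F, v4=T — not both ✓
  (3) {v5, v2, v3, v4}: 1/4 true — not all ✓
  (4) {v5, v4}: 1/2 true — not all ✓
  (5) {v1, v3, v2}: 0 true — at most one ✓
  (6) {v5, v6, v1}: 0 true — at most one ✓
  (7) {v2, v3, v1, v6}: 0 true — none ✓
  (8) {v1, v3, v6, v4}: 1 true — at most one ✓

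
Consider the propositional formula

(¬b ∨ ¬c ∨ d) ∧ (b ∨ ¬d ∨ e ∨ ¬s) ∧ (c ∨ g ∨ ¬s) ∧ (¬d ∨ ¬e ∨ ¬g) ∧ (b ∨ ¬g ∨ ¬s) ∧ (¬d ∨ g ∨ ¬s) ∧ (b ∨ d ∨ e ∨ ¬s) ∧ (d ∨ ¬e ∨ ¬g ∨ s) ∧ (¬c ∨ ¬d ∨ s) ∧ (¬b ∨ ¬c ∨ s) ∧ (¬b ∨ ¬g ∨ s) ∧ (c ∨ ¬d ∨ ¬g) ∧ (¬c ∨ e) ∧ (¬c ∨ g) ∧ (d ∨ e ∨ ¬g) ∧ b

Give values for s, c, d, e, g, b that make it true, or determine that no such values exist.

s: False, c: False, d: False, e: False, g: False, b: True

Unit clause (b) forces b = True.
Set s = False.
  then (¬b ∨ ¬c ∨ s) forces c = False.
  then (¬b ∨ ¬g ∨ s) forces g = False.
Set d = False.
Set e = False.
All clauses satisfied.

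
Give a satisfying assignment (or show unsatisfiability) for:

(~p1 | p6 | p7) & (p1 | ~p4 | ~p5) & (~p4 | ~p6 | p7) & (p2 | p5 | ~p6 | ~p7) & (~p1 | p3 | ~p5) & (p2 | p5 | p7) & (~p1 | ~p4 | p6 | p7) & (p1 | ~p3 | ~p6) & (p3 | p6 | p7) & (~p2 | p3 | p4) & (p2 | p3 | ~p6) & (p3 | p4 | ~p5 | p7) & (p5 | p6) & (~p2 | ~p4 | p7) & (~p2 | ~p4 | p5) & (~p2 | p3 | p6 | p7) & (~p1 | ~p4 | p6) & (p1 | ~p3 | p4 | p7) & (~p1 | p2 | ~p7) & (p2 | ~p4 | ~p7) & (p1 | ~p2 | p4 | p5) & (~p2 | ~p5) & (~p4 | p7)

Set p1 = True.
Set p2 = False.
  then (~p1 | p2 | ~p7) forces p7 = False.
  then (~p4 | p7) forces p4 = False.
  then (~p1 | p6 | p7) forces p6 = True.
  then (p2 | p5 | p7) forces p5 = True.
  then (p2 | p3 | ~p6) forces p3 = True.
All clauses satisfied.

p1: True, p2: False, p3: True, p4: False, p5: True, p6: True, p7: False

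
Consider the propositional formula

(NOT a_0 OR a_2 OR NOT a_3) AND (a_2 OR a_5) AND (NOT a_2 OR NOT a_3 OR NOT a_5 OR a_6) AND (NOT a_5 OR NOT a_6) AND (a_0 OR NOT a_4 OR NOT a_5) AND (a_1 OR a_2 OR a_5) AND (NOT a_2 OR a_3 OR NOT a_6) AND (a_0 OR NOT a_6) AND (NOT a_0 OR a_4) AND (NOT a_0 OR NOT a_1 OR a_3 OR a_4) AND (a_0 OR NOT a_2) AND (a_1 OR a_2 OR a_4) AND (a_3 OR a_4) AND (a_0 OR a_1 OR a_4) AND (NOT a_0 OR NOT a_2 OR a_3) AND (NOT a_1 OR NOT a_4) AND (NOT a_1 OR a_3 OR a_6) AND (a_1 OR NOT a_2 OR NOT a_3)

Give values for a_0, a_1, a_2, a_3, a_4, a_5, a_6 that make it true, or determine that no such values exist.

a_0 = False, a_1 = True, a_2 = False, a_3 = True, a_4 = False, a_5 = True, a_6 = False

Set a_0 = False.
  then (a_0 OR NOT a_6) forces a_6 = False.
  then (a_0 OR NOT a_2) forces a_2 = False.
  then (a_2 OR a_5) forces a_5 = True.
  then (a_0 OR NOT a_4 OR NOT a_5) forces a_4 = False.
  then (a_1 OR a_2 OR a_4) forces a_1 = True.
  then (a_3 OR a_4) forces a_3 = True.
All clauses satisfied.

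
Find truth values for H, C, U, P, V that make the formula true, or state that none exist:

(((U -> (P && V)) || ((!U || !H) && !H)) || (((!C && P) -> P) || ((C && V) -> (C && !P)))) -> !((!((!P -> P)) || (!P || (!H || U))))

H=T, C=F, U=F, P=T, V=T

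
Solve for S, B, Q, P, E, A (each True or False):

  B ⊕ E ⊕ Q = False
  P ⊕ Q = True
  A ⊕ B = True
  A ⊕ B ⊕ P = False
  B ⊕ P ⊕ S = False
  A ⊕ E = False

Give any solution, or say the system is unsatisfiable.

Unsatisfiable — no assignment works.

Adding constraints 1, 2, 4, 6 mod 2: every variable appears an even number of times on the left, so the left side is 0.
But the right sides sum to 1 (mod 2). 0 ≠ 1 — the system is inconsistent.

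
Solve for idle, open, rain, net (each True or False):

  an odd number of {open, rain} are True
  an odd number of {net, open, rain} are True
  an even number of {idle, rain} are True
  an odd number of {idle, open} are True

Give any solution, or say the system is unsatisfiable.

idle: True, open: False, rain: True, net: False

{open, rain}: 1 true → odd ✓
{net, open, rain}: 1 true → odd ✓
{idle, rain}: 2 true → even ✓
{idle, open}: 1 true → odd ✓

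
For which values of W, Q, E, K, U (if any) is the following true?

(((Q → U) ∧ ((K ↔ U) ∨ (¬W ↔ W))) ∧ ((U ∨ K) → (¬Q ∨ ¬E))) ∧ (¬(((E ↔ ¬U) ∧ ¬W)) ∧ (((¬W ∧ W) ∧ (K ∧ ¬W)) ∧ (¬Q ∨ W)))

Case W = True: the conjunct ¬W is False.
Case W = False: the conjunct W is False.
Both cases fail — unsatisfiable.

Unsatisfiable — no assignment works.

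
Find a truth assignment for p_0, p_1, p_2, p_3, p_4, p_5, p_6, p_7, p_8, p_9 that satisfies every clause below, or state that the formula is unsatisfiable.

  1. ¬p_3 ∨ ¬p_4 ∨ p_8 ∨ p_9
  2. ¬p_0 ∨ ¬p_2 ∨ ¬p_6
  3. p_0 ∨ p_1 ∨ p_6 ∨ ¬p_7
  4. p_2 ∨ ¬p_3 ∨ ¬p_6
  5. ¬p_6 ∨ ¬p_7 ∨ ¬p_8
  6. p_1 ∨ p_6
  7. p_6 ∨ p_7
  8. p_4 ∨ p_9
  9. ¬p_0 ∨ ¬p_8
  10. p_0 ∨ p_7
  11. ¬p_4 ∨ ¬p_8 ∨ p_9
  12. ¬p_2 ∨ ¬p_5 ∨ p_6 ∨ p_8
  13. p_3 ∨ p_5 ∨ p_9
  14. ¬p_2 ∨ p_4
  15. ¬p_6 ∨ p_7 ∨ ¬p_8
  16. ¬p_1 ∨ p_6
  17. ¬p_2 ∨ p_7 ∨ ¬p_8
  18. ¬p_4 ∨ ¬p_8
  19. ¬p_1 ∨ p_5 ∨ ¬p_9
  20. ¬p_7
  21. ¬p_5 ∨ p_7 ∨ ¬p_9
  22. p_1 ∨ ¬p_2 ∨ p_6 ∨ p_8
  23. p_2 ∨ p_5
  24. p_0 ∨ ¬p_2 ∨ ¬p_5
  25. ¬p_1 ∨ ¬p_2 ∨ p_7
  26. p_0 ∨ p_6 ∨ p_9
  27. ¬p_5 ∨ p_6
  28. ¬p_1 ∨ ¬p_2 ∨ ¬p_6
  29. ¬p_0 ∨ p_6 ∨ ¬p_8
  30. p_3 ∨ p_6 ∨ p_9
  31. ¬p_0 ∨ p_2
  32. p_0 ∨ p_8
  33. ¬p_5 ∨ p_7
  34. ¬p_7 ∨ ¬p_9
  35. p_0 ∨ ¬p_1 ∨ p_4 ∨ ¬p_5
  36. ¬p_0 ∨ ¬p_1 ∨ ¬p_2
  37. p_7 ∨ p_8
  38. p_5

Unsatisfiable — no assignment works.

Case p_5 = True:
  (¬p_7) forces p_7 = False.
  Clause (¬p_5 ∨ p_7) is falsified — contradiction.
Case p_5 = False:
  Clause (p_5) is falsified — contradiction.
Both cases fail, so the formula is unsatisfiable.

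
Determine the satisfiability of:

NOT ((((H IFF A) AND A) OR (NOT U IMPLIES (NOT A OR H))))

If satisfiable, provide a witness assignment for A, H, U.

A: True, H: False, U: False

  NOT ((((H IFF A) AND A) OR (NOT U IMPLIES (NOT A OR H)))) = True
    ((H IFF A) AND A) OR (NOT U IMPLIES (NOT A OR H)) = False
      (H IFF A) AND A = False
        H IFF A = False
      NOT U IMPLIES (NOT A OR H) = False
        NOT U = True
        NOT A OR H = False
          NOT A = False
The formula evaluates to True.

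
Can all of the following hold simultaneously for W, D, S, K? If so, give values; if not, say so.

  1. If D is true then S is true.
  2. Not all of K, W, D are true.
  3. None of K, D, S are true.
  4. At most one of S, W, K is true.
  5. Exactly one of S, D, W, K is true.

W = True, D = False, S = False, K = False

  (1) D=F ⇒ S: vacuous ✓
  (2) {K, W, D}: 1/3 true — not all ✓
  (3) {K, D, S}: 0 true — none ✓
  (4) {S, W, K}: 1 true — at most one ✓
  (5) {S, D, W, K}: 1 true — exactly one ✓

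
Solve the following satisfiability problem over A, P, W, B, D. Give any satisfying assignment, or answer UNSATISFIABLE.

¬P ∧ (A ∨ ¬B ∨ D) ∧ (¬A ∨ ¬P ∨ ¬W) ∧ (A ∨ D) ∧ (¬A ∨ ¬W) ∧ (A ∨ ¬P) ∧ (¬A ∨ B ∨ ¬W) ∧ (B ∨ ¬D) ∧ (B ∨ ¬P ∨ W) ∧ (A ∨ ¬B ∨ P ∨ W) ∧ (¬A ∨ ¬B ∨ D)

Unit clause (¬P) forces P = False.
Set A = True.
  then (¬A ∨ ¬W) forces W = False.
Set B = True.
  then (¬A ∨ ¬B ∨ D) forces D = True.
All clauses satisfied.

A: True; P: False; W: False; B: True; D: True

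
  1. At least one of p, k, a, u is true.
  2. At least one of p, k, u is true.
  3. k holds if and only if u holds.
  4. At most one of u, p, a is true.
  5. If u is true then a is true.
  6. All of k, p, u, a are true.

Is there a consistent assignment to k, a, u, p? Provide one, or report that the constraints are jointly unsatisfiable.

Case a = True:
  (4) with a=T forces u = False.
  Constraint (6) is violated (u=F) — contradiction.
Case a = False:
  Constraint (6) is violated (a=F) — contradiction.
Both cases fail — unsatisfiable.

UNSATISFIABLE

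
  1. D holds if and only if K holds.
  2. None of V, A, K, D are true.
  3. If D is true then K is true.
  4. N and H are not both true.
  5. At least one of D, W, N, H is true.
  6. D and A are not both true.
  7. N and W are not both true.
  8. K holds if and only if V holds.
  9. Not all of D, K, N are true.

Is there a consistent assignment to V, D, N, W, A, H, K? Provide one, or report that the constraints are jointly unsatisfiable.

V = False, D = False, N = True, W = False, A = False, H = False, K = False

  (1) D=F, K=F — same ✓
  (2) {V, A, K, D}: 0 true — none ✓
  (3) D=F ⇒ K: vacuous ✓
  (4) N=T, H=F — not both ✓
  (5) {D, W, N, H}: 1 true — at least one ✓
  (6) D=F, A=F — not both ✓
  (7) N=T, W=F — not both ✓
  (8) K=F, V=F — same ✓
  (9) {D, K, N}: 1/3 true — not all ✓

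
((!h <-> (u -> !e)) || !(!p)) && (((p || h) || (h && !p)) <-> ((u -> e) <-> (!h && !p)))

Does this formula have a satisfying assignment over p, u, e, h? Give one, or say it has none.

p = True; u = True; e = False; h = True

  (!h <-> (u -> !e)) || !(!p) = True
    !h <-> (u -> !e) = False
      !h = False
      u -> !e = True
        !e = True
    !(!p) = True
      !p = False
  ((p || h) || (h && !p)) <-> ((u -> e) <-> (!h && !p)) = True
    (p || h) || (h && !p) = True
      p || h = True
      h && !p = False
        !p = False
    (u -> e) <-> (!h && !p) = True
      u -> e = False
      !h && !p = False
        !h = False
        !p = False
Both conjuncts True, so the formula holds.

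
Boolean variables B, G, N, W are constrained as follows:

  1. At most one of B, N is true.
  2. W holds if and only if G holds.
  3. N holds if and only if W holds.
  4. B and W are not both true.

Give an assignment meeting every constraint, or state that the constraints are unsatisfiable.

B = False, G = True, N = True, W = True

  (1) {B, N}: 1 true — at most one ✓
  (2) W=T, G=T — same ✓
  (3) N=T, W=T — same ✓
  (4) B=F, W=T — not both ✓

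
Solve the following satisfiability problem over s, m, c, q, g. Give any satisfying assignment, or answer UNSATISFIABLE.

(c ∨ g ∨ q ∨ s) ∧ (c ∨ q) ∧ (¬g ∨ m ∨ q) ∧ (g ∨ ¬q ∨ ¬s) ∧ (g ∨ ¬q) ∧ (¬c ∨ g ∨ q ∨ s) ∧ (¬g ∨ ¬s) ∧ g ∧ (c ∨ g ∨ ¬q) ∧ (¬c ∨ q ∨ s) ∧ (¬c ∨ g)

s: False, m: False, c: True, q: True, g: True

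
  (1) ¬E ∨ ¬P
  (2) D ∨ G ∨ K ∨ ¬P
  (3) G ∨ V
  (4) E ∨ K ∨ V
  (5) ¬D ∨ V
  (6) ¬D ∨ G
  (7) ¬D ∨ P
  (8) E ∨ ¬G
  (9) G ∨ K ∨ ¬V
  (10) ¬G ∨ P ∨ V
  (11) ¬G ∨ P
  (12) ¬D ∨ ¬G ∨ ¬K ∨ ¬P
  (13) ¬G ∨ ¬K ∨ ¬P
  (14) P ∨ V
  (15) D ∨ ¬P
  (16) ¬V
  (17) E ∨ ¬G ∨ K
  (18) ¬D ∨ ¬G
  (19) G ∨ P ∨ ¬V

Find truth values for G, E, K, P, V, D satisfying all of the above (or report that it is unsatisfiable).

Case G = True:
  (E ∨ ¬G) forces E = True.
  (¬E ∨ ¬P) forces P = False.
  Clause (¬G ∨ P) is falsified — contradiction.
Case G = False:
  (G ∨ V) forces V = True.
  Clause (¬V) is falsified — contradiction.
Both cases fail, so the formula is unsatisfiable.

UNSATISFIABLE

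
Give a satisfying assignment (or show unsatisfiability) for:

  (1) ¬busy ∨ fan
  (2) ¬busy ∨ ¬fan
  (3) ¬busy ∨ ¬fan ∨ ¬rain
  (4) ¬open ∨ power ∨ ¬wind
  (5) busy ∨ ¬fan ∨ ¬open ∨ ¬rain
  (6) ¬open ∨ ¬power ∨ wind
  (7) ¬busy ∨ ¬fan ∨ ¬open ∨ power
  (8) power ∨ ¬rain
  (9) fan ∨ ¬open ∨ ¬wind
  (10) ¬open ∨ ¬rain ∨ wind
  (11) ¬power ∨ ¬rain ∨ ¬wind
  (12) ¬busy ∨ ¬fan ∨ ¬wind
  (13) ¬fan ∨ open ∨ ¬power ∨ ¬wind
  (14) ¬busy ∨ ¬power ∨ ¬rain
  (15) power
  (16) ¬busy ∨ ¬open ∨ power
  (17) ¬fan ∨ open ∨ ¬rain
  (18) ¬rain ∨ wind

Unit clause (power) forces power = True.
Set busy = False.
Try rain = True:
  (¬power ∨ ¬rain ∨ ¬wind) forces wind = False.
  clause (¬rain ∨ wind) is falsified — backtrack.
So rain = False.
Set open = False.
Set wind = False.
Set fan = True.
All clauses satisfied.

power = True; busy = False; rain = False; open = False; wind = False; fan = True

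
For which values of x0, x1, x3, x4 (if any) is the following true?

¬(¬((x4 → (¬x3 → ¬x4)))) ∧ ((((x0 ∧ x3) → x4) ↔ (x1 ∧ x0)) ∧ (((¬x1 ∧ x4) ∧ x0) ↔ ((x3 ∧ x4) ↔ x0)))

x0 = True, x1 = True, x3 = False, x4 = False

  ¬(¬((x4 → (¬x3 → ¬x4)))) = True
    ¬((x4 → (¬x3 → ¬x4))) = False
      x4 → (¬x3 → ¬x4) = True
        ¬x3 → ¬x4 = True
          ¬x3 = True
          ¬x4 = True
  (((x0 ∧ x3) → x4) ↔ (x1 ∧ x0)) ∧ (((¬x1 ∧ x4) ∧ x0) ↔ ((x3 ∧ x4) ↔ x0)) = True
    ((x0 ∧ x3) → x4) ↔ (x1 ∧ x0) = True
      (x0 ∧ x3) → x4 = True
        x0 ∧ x3 = False
      x1 ∧ x0 = True
    ((¬x1 ∧ x4) ∧ x0) ↔ ((x3 ∧ x4) ↔ x0) = True
      (¬x1 ∧ x4) ∧ x0 = False
        ¬x1 ∧ x4 = False
          ¬x1 = False
      (x3 ∧ x4) ↔ x0 = False
        x3 ∧ x4 = False
Both conjuncts True, so the formula holds.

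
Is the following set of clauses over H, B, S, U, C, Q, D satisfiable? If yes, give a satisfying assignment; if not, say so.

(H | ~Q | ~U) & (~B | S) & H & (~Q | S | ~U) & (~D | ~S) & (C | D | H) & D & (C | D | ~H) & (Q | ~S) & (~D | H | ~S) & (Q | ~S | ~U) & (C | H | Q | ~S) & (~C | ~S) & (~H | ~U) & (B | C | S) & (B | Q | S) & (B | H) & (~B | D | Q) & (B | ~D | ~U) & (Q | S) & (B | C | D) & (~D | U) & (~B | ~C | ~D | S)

No satisfying assignment exists.

Case U = True:
  (H) forces H = True.
  Clause (~H | ~U) is falsified — contradiction.
Case U = False:
  (H) forces H = True.
  (D) forces D = True.
  Clause (~D | U) is falsified — contradiction.
Both cases fail, so the formula is unsatisfiable.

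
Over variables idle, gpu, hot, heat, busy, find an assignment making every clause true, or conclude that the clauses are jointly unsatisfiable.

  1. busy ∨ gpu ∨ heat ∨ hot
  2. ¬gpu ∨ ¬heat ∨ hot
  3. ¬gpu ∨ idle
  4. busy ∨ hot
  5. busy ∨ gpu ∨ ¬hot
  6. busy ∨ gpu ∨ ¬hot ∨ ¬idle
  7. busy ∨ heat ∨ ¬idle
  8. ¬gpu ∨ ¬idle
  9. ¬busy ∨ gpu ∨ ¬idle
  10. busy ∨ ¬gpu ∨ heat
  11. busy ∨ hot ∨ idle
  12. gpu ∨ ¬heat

idle = False, gpu = False, hot = True, heat = False, busy = True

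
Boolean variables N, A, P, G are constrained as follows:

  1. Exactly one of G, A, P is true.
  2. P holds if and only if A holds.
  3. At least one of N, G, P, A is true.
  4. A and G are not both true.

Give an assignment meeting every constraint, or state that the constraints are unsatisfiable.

N=F, A=F, P=F, G=T

  (1) {G, A, P}: 1 true — exactly one ✓
  (2) P=F, A=F — same ✓
  (3) {N, G, P, A}: 1 true — at least one ✓
  (4) A=F, G=T — not both ✓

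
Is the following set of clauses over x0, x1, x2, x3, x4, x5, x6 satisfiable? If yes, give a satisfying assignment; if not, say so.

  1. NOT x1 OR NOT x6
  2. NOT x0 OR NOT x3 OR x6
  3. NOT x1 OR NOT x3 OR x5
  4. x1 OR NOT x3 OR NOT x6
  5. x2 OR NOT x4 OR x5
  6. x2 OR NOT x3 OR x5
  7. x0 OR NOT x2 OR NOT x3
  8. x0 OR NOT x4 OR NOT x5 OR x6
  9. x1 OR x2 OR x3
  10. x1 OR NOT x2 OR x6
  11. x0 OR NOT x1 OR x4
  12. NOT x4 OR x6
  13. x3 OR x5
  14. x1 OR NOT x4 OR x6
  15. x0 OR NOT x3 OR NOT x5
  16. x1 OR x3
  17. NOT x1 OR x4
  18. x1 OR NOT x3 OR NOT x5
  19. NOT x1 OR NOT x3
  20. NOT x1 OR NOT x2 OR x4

Case x1 = True:
  (NOT x1 OR NOT x6) forces x6 = False.
  (NOT x4 OR x6) forces x4 = False.
  Clause (NOT x1 OR x4) is falsified — contradiction.
Case x1 = False:
  (x1 OR x3) forces x3 = True.
  (x1 OR NOT x3 OR NOT x6) forces x6 = False.
  (NOT x0 OR NOT x3 OR x6) forces x0 = False.
  (x0 OR NOT x2 OR NOT x3) forces x2 = False.
  (x2 OR NOT x3 OR x5) forces x5 = True.
  Clause (x0 OR NOT x3 OR NOT x5) is falsified — contradiction.
Both cases fail, so the formula is unsatisfiable.

UNSATISFIABLE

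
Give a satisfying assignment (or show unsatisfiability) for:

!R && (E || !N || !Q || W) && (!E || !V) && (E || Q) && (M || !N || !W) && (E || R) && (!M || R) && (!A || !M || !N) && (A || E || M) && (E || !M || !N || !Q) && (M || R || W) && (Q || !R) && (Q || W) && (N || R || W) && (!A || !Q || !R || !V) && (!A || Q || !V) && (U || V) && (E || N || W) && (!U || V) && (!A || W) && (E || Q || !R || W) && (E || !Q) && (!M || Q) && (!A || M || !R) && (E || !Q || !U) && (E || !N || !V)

UNSATISFIABLE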